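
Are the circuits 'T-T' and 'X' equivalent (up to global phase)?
No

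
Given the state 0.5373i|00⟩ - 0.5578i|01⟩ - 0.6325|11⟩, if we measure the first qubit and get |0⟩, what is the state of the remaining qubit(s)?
0.6937i|0⟩ - 0.7202i|1⟩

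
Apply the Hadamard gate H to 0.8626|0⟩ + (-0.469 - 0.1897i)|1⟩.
(0.2783 - 0.1341i)|0⟩ + (0.9416 + 0.1341i)|1⟩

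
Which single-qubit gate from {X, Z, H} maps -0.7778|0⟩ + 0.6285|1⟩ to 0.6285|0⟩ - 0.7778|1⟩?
X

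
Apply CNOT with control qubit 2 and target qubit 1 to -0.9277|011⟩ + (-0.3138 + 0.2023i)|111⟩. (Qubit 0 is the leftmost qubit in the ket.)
-0.9277|001⟩ + (-0.3138 + 0.2023i)|101⟩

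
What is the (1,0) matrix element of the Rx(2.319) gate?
-0.9166i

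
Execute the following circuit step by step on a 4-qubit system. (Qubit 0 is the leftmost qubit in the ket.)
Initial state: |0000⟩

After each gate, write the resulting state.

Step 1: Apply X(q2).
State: |0010⟩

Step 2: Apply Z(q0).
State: |0010⟩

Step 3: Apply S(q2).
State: i|0010⟩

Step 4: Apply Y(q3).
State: -|0011⟩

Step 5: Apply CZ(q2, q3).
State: |0011⟩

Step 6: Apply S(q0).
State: |0011⟩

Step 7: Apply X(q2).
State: |0001⟩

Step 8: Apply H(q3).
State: 1/√2|0000⟩ - 1/√2|0001⟩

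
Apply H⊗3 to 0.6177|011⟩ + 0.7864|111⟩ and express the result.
0.4964|000⟩ - 0.4964|001⟩ - 0.4964|010⟩ + 0.4964|011⟩ - 0.05964|100⟩ + 0.05964|101⟩ + 0.05964|110⟩ - 0.05964|111⟩

H⊗3 gives amp(|y⟩) = (1/2√2) Σ_x (−1)^(x·y) amp(|x⟩), where x·y is the number of positions in which both x and y have a 1.
|000⟩: (0.6177 + 0.7864)/(2√2) = 0.4964
|001⟩: (-0.6177 - 0.7864)/(2√2) = -0.4964
|010⟩: (-0.6177 - 0.7864)/(2√2) = -0.4964
|011⟩: (0.6177 + 0.7864)/(2√2) = 0.4964
|100⟩: (0.6177 - 0.7864)/(2√2) = -0.05964
|101⟩: (-0.6177 + 0.7864)/(2√2) = 0.05964
|110⟩: (-0.6177 + 0.7864)/(2√2) = 0.05964
|111⟩: (0.6177 - 0.7864)/(2√2) = -0.05964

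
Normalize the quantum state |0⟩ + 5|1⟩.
0.1961|0⟩ + 0.9806|1⟩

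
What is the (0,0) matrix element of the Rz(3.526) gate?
(-0.191 - 0.9816i)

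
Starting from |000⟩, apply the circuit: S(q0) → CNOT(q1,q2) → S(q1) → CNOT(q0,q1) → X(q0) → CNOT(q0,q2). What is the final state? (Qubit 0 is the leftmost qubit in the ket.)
|101⟩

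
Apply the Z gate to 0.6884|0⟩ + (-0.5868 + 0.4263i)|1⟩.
0.6884|0⟩ + (0.5868 - 0.4263i)|1⟩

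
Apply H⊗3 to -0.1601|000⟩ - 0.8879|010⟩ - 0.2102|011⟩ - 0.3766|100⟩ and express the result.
-0.578|000⟩ - 0.4294|001⟩ + 0.1985|010⟩ + 0.04985|011⟩ - 0.3117|100⟩ - 0.1631|101⟩ + 0.4648|110⟩ + 0.3161|111⟩

H⊗3 gives amp(|y⟩) = (1/2√2) Σ_x (−1)^(x·y) amp(|x⟩), where x·y is the number of positions in which both x and y have a 1.
|000⟩: (-0.1601 - 0.8879 - 0.2102 - 0.3766)/(2√2) = -0.578
|001⟩: (-0.1601 - 0.8879 + 0.2102 - 0.3766)/(2√2) = -0.4294
|010⟩: (-0.1601 + 0.8879 + 0.2102 - 0.3766)/(2√2) = 0.1985
|011⟩: (-0.1601 + 0.8879 - 0.2102 - 0.3766)/(2√2) = 0.04985
|100⟩: (-0.1601 - 0.8879 - 0.2102 + 0.3766)/(2√2) = -0.3117
|101⟩: (-0.1601 - 0.8879 + 0.2102 + 0.3766)/(2√2) = -0.1631
|110⟩: (-0.1601 + 0.8879 + 0.2102 + 0.3766)/(2√2) = 0.4648
|111⟩: (-0.1601 + 0.8879 - 0.2102 + 0.3766)/(2√2) = 0.3161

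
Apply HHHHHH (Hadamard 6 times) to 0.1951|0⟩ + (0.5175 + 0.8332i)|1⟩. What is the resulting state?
0.1951|0⟩ + (0.5175 + 0.8332i)|1⟩

H² = I, so an even number of Hadamards cancels: H^6 = I and the state is unchanged.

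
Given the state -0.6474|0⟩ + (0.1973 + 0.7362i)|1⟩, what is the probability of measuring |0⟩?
0.4191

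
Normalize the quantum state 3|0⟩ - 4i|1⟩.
0.6|0⟩ - 0.8i|1⟩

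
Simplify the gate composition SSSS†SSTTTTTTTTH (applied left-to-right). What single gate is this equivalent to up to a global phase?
H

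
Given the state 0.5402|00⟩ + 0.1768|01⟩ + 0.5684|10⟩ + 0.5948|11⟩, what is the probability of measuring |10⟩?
0.3231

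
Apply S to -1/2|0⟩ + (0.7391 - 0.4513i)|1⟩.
-1/2|0⟩ + (0.4513 + 0.7391i)|1⟩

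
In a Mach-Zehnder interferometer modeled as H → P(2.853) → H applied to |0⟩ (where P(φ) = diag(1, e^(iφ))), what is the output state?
(0.02068 + 0.1423i)|0⟩ + (0.9793 - 0.1423i)|1⟩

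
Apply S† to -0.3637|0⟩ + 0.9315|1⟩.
-0.3637|0⟩ - 0.9315i|1⟩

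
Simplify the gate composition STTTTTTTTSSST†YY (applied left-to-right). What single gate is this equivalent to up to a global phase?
T†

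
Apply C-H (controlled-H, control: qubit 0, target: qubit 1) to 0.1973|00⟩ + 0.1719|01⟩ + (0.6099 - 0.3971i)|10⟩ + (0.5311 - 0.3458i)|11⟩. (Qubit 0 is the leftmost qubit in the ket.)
0.1973|00⟩ + 0.1719|01⟩ + (0.8068 - 0.5253i)|10⟩ + (0.05572 - 0.03627i)|11⟩

C-H leaves the control-|0⟩ kets |00⟩, |01⟩ unchanged and applies H to qubit 1 on the control-|1⟩ pair (|10⟩, |11⟩).
H = [[1/√2, 1/√2], [1/√2, -1/√2]].
With a = amp(|10⟩) = (0.6099 - 0.3971i) and b = amp(|11⟩) = (0.5311 - 0.3458i):
new amp(|10⟩) = (1/√2)·a + (1/√2)·b = (0.8068 - 0.5253i)
new amp(|11⟩) = (1/√2)·a + (-1/√2)·b = (0.05572 - 0.03627i)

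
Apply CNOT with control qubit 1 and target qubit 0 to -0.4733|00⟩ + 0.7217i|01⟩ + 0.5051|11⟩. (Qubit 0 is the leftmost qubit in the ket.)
-0.4733|00⟩ + 0.5051|01⟩ + 0.7217i|11⟩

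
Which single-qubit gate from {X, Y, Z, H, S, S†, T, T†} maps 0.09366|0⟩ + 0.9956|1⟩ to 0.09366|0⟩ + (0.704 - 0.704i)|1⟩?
T†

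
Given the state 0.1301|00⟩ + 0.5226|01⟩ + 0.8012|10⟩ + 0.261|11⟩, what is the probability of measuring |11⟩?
0.06812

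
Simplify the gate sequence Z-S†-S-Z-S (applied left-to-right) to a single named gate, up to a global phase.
S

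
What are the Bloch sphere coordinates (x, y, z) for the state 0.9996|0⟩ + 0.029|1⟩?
(0.05798, 0, 0.9984)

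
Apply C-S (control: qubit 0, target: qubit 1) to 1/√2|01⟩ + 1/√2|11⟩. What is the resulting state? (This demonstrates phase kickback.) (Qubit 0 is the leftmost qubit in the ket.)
1/√2|01⟩ + (1/√2)i|11⟩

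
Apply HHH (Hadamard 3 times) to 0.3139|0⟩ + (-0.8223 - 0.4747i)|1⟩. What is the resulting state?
(-0.3595 - 0.3357i)|0⟩ + (0.8034 + 0.3357i)|1⟩

H² = I, so H^3 = H: a single Hadamard. With (a, b) = (0.3139, (-0.8223 - 0.4747i)), H gives ((a + b)/√2, (a − b)/√2) = ((-0.3595 - 0.3357i), (0.8034 + 0.3357i)).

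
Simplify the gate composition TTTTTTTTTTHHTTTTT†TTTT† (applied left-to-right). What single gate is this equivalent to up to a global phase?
T†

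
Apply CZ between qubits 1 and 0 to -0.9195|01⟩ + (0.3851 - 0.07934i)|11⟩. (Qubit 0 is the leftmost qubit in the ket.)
-0.9195|01⟩ + (-0.3851 + 0.07934i)|11⟩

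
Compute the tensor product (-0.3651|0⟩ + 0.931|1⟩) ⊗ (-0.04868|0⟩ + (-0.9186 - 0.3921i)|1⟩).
0.01777|00⟩ + (0.3354 + 0.1432i)|01⟩ - 0.04532|10⟩ + (-0.8552 - 0.365i)|11⟩

amp(|b₁b₂…⟩) = product of the factor amplitudes for bits b₁, b₂, …; only kets whose every factor amplitude is nonzero survive.
|00⟩: (-0.3651)(-0.04868) = 0.01777
|01⟩: (-0.3651)(-0.9186 - 0.3921i) = (0.3354 + 0.1432i)
|10⟩: (0.931)(-0.04868) = -0.04532
|11⟩: (0.931)(-0.9186 - 0.3921i) = (-0.8552 - 0.365i)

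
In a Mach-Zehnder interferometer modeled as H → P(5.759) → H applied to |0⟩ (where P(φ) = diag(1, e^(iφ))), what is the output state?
(0.9329 - 0.2503i)|0⟩ + (0.06713 + 0.2503i)|1⟩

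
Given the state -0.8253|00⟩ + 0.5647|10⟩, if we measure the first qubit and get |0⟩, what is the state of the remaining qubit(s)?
-|0⟩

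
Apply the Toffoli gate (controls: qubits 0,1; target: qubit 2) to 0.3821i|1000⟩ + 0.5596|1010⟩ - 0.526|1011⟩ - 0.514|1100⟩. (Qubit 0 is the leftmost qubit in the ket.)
0.3821i|1000⟩ + 0.5596|1010⟩ - 0.526|1011⟩ - 0.514|1110⟩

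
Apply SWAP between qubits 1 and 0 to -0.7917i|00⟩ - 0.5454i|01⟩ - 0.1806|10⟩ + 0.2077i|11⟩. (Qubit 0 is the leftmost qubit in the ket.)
-0.7917i|00⟩ - 0.1806|01⟩ - 0.5454i|10⟩ + 0.2077i|11⟩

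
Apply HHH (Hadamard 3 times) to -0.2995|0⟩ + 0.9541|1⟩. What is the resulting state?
0.4629|0⟩ - 0.8864|1⟩

H² = I, so H^3 = H: a single Hadamard. With (a, b) = (-0.2995, 0.9541), H gives ((a + b)/√2, (a − b)/√2) = (0.4629, -0.8864).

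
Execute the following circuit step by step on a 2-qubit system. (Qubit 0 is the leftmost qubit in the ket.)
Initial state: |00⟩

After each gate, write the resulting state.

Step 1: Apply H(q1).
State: 1/√2|00⟩ + 1/√2|01⟩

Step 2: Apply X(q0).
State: 1/√2|10⟩ + 1/√2|11⟩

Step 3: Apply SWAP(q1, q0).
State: 1/√2|01⟩ + 1/√2|11⟩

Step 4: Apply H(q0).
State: |01⟩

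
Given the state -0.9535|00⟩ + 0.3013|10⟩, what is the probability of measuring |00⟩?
0.9092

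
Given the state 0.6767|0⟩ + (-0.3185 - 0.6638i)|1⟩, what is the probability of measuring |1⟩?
0.5421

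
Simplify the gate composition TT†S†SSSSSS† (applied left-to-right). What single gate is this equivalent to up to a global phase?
S†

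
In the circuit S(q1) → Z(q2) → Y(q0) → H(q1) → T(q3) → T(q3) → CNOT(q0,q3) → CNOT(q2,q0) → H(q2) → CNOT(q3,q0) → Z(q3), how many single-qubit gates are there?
8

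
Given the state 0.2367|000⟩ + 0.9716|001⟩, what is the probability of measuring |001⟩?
0.944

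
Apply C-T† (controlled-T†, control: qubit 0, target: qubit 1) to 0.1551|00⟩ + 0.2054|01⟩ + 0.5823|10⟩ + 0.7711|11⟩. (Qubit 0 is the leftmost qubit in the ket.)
0.1551|00⟩ + 0.2054|01⟩ + 0.5823|10⟩ + (0.5453 - 0.5453i)|11⟩

C-T† leaves the control-|0⟩ kets |00⟩, |01⟩ unchanged and applies T† to qubit 1 on the control-|1⟩ pair (|10⟩, |11⟩).
T† = [[1, 0], [0, (1/√2 - (1/√2)i)]].
With a = amp(|10⟩) = 0.5823 and b = amp(|11⟩) = 0.7711:
new amp(|10⟩) = (1)·a = 0.5823
new amp(|11⟩) = (1/√2 - (1/√2)i)·b = (0.5453 - 0.5453i)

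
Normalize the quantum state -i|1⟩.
-i|1⟩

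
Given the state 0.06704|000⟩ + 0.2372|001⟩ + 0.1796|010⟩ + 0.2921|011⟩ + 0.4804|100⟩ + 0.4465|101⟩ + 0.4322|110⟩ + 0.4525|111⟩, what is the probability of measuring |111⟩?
0.2048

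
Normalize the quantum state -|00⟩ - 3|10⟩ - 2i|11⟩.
-0.2673|00⟩ - 0.8018|10⟩ - 0.5345i|11⟩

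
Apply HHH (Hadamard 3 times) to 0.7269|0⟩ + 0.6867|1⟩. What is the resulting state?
0.9996|0⟩ + 0.02843|1⟩

H² = I, so H^3 = H: a single Hadamard. With (a, b) = (0.7269, 0.6867), H gives ((a + b)/√2, (a − b)/√2) = (0.9996, 0.02843).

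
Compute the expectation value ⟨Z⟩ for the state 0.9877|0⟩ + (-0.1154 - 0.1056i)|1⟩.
0.9511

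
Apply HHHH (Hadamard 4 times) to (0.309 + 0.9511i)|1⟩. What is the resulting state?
(0.309 + 0.9511i)|1⟩

H² = I, so an even number of Hadamards cancels: H^4 = I and the state is unchanged.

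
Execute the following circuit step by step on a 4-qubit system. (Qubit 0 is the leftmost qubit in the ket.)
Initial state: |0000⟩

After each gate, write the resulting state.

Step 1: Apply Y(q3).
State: i|0001⟩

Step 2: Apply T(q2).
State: i|0001⟩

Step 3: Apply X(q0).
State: i|1001⟩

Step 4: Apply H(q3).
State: (1/√2)i|1000⟩ - (1/√2)i|1001⟩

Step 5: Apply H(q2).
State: (1/2)i|1000⟩ - (1/2)i|1001⟩ + (1/2)i|1010⟩ - (1/2)i|1011⟩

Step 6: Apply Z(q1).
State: (1/2)i|1000⟩ - (1/2)i|1001⟩ + (1/2)i|1010⟩ - (1/2)i|1011⟩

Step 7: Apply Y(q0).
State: 1/2|0000⟩ - 1/2|0001⟩ + 1/2|0010⟩ - 1/2|0011⟩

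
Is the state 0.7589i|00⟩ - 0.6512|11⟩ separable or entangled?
Entangled

Writing the state as a|00⟩ + b|01⟩ + c|10⟩ + d|11⟩, it is a product state iff ad − bc = 0.
Here (a, b, c, d) = (0.7589i, 0, 0, -0.6512): ad − bc = (0.7589i)(-0.6512) − (0)(0) = -0.4942i ≠ 0, so the state is entangled.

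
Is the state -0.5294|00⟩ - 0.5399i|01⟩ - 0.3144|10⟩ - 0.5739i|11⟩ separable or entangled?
Entangled

Writing the state as a|00⟩ + b|01⟩ + c|10⟩ + d|11⟩, it is a product state iff ad − bc = 0.
Here (a, b, c, d) = (-0.5294, -0.5399i, -0.3144, -0.5739i): ad − bc = (-0.5294)(-0.5739i) − (-0.5399i)(-0.3144) = 0.1341i ≠ 0, so the state is entangled.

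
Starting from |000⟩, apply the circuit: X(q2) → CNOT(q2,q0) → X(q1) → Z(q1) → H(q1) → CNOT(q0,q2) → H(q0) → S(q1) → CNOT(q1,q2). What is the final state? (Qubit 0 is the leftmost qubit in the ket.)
-1/2|000⟩ + (1/2)i|011⟩ + 1/2|100⟩ - (1/2)i|111⟩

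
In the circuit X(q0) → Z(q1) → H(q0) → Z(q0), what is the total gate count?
4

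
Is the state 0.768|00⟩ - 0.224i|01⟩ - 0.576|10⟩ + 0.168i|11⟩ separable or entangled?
Separable

Writing the state as a|00⟩ + b|01⟩ + c|10⟩ + d|11⟩, it is a product state iff ad − bc = 0.
Here (a, b, c, d) = (0.768, -0.224i, -0.576, 0.168i): ad − bc = (0.768)(0.168i) − (-0.224i)(-0.576) = 0, so the state is separable.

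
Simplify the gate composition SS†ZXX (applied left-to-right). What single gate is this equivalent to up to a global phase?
Z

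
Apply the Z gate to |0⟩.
|0⟩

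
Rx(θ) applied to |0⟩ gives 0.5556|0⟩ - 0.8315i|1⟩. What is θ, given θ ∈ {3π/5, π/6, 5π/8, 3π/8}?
5π/8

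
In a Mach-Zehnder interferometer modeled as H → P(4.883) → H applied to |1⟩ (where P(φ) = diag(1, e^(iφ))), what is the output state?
(0.4151 + 0.4927i)|0⟩ + (0.5849 - 0.4927i)|1⟩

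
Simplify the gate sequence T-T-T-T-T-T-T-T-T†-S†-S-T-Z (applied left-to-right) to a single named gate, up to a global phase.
Z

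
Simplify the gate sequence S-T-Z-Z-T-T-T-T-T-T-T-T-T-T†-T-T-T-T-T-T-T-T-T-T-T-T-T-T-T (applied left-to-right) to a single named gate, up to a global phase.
S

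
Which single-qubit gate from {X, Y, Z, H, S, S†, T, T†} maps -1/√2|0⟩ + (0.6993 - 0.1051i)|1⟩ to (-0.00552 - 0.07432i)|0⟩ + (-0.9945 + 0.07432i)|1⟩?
H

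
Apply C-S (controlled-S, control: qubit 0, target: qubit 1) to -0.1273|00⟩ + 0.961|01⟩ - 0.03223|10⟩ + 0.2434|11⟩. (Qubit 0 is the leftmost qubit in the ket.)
-0.1273|00⟩ + 0.961|01⟩ - 0.03223|10⟩ + 0.2434i|11⟩

C-S leaves the control-|0⟩ kets |00⟩, |01⟩ unchanged and applies S to qubit 1 on the control-|1⟩ pair (|10⟩, |11⟩).
S = [[1, 0], [0, i]].
With a = amp(|10⟩) = -0.03223 and b = amp(|11⟩) = 0.2434:
new amp(|10⟩) = (1)·a = -0.03223
new amp(|11⟩) = (i)·b = 0.2434i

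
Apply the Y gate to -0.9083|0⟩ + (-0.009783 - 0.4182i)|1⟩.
(-0.4182 + 0.009783i)|0⟩ - 0.9083i|1⟩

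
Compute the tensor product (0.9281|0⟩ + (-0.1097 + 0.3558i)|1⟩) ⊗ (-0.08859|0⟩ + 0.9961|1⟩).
-0.08222|00⟩ + 0.9245|01⟩ + (0.009718 - 0.03152i)|10⟩ + (-0.1093 + 0.3544i)|11⟩

amp(|b₁b₂…⟩) = product of the factor amplitudes for bits b₁, b₂, …; only kets whose every factor amplitude is nonzero survive.
|00⟩: (0.9281)(-0.08859) = -0.08222
|01⟩: (0.9281)(0.9961) = 0.9245
|10⟩: (-0.1097 + 0.3558i)(-0.08859) = (0.009718 - 0.03152i)
|11⟩: (-0.1097 + 0.3558i)(0.9961) = (-0.1093 + 0.3544i)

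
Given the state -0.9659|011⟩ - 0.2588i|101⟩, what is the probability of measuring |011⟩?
0.933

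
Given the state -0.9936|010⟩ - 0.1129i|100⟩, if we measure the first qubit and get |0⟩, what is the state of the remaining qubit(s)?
-|10⟩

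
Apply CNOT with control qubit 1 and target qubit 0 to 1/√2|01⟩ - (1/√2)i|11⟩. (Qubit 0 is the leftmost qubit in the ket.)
-(1/√2)i|01⟩ + 1/√2|11⟩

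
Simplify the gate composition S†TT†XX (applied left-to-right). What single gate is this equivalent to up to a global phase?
S†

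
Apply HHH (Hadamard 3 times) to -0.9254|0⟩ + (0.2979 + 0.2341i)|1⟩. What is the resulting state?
(-0.4437 + 0.1655i)|0⟩ + (-0.865 - 0.1655i)|1⟩

H² = I, so H^3 = H: a single Hadamard. With (a, b) = (-0.9254, (0.2979 + 0.2341i)), H gives ((a + b)/√2, (a − b)/√2) = ((-0.4437 + 0.1655i), (-0.865 - 0.1655i)).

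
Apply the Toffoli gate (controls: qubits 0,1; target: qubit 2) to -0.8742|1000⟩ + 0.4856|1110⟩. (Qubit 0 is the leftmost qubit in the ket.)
-0.8742|1000⟩ + 0.4856|1100⟩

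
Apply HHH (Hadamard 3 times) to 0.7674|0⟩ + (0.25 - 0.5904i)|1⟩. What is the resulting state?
(0.7194 - 0.4175i)|0⟩ + (0.3659 + 0.4175i)|1⟩

H² = I, so H^3 = H: a single Hadamard. With (a, b) = (0.7674, (0.25 - 0.5904i)), H gives ((a + b)/√2, (a − b)/√2) = ((0.7194 - 0.4175i), (0.3659 + 0.4175i)).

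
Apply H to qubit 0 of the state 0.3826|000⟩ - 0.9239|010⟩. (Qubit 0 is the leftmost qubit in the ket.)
0.2705|000⟩ - 0.6533|010⟩ + 0.2705|100⟩ - 0.6533|110⟩

H on qubit 0 mixes each pair of kets that differ only in qubit 0: amplitudes (a, b) of (|…0…⟩, |…1…⟩) become ((a + b)/√2, (a − b)/√2). Kets absent from the input have amplitude 0.
(|000⟩, |100⟩): (a, b) = (0.3826, 0) → (0.2705, 0.2705)
(|010⟩, |110⟩): (a, b) = (-0.9239, 0) → (-0.6533, -0.6533)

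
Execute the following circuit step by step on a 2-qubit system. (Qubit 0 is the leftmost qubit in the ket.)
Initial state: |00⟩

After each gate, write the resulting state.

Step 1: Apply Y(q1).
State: i|01⟩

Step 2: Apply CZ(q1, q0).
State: i|01⟩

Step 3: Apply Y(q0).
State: -|11⟩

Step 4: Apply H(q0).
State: -1/√2|01⟩ + 1/√2|11⟩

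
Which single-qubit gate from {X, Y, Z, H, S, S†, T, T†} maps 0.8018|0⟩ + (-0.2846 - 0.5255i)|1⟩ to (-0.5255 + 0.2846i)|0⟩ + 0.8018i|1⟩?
Y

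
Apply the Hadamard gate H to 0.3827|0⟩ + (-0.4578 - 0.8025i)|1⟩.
(-0.0531 - 0.5675i)|0⟩ + (0.5943 + 0.5675i)|1⟩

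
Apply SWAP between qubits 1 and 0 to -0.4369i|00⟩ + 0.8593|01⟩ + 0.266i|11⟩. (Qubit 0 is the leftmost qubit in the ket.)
-0.4369i|00⟩ + 0.8593|10⟩ + 0.266i|11⟩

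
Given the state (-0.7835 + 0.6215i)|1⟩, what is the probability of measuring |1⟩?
1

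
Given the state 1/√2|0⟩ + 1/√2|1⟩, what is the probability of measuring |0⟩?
1/2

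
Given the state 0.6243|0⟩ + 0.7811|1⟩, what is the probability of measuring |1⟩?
0.6101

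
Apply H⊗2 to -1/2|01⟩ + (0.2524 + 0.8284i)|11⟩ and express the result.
(-0.1238 + 0.4142i)|00⟩ + (0.1238 - 0.4142i)|01⟩ + (-0.3762 - 0.4142i)|10⟩ + (0.3762 + 0.4142i)|11⟩

H⊗2 gives amp(|y⟩) = (1/2) Σ_x (−1)^(x·y) amp(|x⟩), where x·y is the number of positions in which both x and y have a 1.
|00⟩: (-1/2 + (0.2524 + 0.8284i))/2 = (-0.1238 + 0.4142i)
|01⟩: (1/2 - (0.2524 + 0.8284i))/2 = (0.1238 - 0.4142i)
|10⟩: (-1/2 - (0.2524 + 0.8284i))/2 = (-0.3762 - 0.4142i)
|11⟩: (1/2 + (0.2524 + 0.8284i))/2 = (0.3762 + 0.4142i)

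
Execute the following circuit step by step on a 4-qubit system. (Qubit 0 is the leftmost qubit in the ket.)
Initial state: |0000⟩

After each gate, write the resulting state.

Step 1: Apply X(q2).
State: |0010⟩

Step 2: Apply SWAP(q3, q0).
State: |0010⟩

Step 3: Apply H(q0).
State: 1/√2|0010⟩ + 1/√2|1010⟩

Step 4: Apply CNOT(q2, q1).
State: 1/√2|0110⟩ + 1/√2|1110⟩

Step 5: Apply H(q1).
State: 1/2|0010⟩ - 1/2|0110⟩ + 1/2|1010⟩ - 1/2|1110⟩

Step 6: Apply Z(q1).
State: 1/2|0010⟩ + 1/2|0110⟩ + 1/2|1010⟩ + 1/2|1110⟩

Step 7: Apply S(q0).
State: 1/2|0010⟩ + 1/2|0110⟩ + (1/2)i|1010⟩ + (1/2)i|1110⟩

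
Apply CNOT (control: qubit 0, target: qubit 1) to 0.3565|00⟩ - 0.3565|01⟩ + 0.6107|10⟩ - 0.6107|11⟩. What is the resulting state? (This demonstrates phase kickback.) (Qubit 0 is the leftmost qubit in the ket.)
0.3565|00⟩ - 0.3565|01⟩ - 0.6107|10⟩ + 0.6107|11⟩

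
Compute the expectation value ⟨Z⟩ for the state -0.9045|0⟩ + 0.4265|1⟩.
0.6362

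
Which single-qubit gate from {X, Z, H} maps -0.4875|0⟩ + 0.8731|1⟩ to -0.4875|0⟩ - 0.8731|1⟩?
Z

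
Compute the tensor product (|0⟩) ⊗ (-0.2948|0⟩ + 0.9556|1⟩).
-0.2948|00⟩ + 0.9556|01⟩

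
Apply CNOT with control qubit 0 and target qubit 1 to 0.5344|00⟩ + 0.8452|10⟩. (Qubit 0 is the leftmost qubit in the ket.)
0.5344|00⟩ + 0.8452|11⟩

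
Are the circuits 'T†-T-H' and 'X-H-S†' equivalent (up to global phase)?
No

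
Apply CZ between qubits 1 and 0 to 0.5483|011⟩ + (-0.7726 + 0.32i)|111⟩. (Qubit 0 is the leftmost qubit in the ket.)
0.5483|011⟩ + (0.7726 - 0.32i)|111⟩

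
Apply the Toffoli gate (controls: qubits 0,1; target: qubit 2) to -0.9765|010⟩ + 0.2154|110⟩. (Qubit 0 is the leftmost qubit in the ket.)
-0.9765|010⟩ + 0.2154|111⟩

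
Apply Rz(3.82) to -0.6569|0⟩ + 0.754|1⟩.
(0.2186 + 0.6195i)|0⟩ + (-0.2509 + 0.711i)|1⟩

Rz(3.82) = [[e^(−iθ/2), 0], [0, e^(iθ/2)]] with e^(±iθ/2) = cos(θ/2) ± i·sin(θ/2); θ = 3.82, cos(θ/2) ≈ -0.332736, sin(θ/2) ≈ 0.94302.
With a = amp(|0⟩) = -0.6569 and b = amp(|1⟩) = 0.754:
new amp(|0⟩) = (-0.332736 - 0.94302i)·a = (0.2186 + 0.6195i)
new amp(|1⟩) = (-0.332736 + 0.94302i)·b = (-0.2509 + 0.711i)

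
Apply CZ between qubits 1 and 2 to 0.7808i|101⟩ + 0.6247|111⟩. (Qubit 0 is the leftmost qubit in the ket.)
0.7808i|101⟩ - 0.6247|111⟩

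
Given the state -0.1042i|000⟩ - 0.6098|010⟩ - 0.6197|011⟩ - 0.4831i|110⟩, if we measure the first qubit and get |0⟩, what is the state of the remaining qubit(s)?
-0.119i|00⟩ - 0.6964|10⟩ - 0.7077|11⟩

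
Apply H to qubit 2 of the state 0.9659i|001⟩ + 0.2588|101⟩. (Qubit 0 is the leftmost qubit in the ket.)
0.683i|000⟩ - 0.683i|001⟩ + 0.183|100⟩ - 0.183|101⟩

H on qubit 2 mixes each pair of kets that differ only in qubit 2: amplitudes (a, b) of (|…0…⟩, |…1…⟩) become ((a + b)/√2, (a − b)/√2). Kets absent from the input have amplitude 0.
(|000⟩, |001⟩): (a, b) = (0, 0.9659i) → (0.683i, -0.683i)
(|100⟩, |101⟩): (a, b) = (0, 0.2588) → (0.183, -0.183)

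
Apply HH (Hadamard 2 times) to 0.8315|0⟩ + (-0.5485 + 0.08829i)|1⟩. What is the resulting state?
0.8315|0⟩ + (-0.5485 + 0.08829i)|1⟩

H² = I, so an even number of Hadamards cancels: H^2 = I and the state is unchanged.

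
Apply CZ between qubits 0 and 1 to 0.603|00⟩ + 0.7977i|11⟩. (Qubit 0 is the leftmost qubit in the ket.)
0.603|00⟩ - 0.7977i|11⟩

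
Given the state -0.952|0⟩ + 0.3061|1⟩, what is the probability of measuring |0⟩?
0.9063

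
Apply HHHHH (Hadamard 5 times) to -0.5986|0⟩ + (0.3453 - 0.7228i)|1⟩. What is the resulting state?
(-0.1791 - 0.5111i)|0⟩ + (-0.6674 + 0.5111i)|1⟩

H² = I, so H^5 = H: a single Hadamard. With (a, b) = (-0.5986, (0.3453 - 0.7228i)), H gives ((a + b)/√2, (a − b)/√2) = ((-0.1791 - 0.5111i), (-0.6674 + 0.5111i)).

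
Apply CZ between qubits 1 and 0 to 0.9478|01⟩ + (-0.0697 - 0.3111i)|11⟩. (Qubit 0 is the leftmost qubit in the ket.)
0.9478|01⟩ + (0.0697 + 0.3111i)|11⟩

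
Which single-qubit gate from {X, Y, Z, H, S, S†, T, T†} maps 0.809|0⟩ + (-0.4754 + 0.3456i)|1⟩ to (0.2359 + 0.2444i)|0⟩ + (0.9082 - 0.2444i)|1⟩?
H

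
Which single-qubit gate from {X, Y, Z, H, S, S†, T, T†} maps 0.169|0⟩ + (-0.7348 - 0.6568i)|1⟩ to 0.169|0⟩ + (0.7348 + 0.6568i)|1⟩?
Z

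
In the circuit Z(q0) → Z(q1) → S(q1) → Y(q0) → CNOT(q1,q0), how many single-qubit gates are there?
4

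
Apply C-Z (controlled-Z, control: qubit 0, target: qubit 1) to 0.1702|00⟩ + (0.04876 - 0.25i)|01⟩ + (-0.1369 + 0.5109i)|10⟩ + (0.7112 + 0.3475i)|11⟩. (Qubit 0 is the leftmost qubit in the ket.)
0.1702|00⟩ + (0.04876 - 0.25i)|01⟩ + (-0.1369 + 0.5109i)|10⟩ + (-0.7112 - 0.3475i)|11⟩

C-Z leaves the control-|0⟩ kets |00⟩, |01⟩ unchanged and applies Z to qubit 1 on the control-|1⟩ pair (|10⟩, |11⟩).
Z = [[1, 0], [0, -1]].
With a = amp(|10⟩) = (-0.1369 + 0.5109i) and b = amp(|11⟩) = (0.7112 + 0.3475i):
new amp(|10⟩) = (1)·a = (-0.1369 + 0.5109i)
new amp(|11⟩) = (-1)·b = (-0.7112 - 0.3475i)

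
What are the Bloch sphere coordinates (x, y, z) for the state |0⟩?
(0, 0, 1)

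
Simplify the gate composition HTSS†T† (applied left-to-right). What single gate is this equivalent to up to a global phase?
H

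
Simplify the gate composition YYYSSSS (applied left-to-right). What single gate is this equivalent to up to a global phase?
Y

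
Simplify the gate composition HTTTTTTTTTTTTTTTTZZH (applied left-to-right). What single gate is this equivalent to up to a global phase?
I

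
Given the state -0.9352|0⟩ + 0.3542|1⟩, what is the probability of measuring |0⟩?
0.8746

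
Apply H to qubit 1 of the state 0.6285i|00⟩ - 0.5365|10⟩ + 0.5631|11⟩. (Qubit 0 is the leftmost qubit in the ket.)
0.4444i|00⟩ + 0.4444i|01⟩ + 0.01881|10⟩ - 0.7775|11⟩

H on qubit 1 mixes each pair of kets that differ only in qubit 1: amplitudes (a, b) of (|…0…⟩, |…1…⟩) become ((a + b)/√2, (a − b)/√2). Kets absent from the input have amplitude 0.
(|00⟩, |01⟩): (a, b) = (0.6285i, 0) → (0.4444i, 0.4444i)
(|10⟩, |11⟩): (a, b) = (-0.5365, 0.5631) → (0.01881, -0.7775)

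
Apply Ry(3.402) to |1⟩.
-0.9915|0⟩ - 0.1298|1⟩

Ry(3.402) = [[cos(θ/2), −sin(θ/2)], [sin(θ/2), cos(θ/2)]]; θ = 3.402, cos(θ/2) ≈ -0.129836, sin(θ/2) ≈ 0.991535.
With a = amp(|0⟩) = 0 and b = amp(|1⟩) = 1:
new amp(|0⟩) = (-0.129836)·a + (-0.991535)·b = -0.9915
new amp(|1⟩) = (0.991535)·a + (-0.129836)·b = -0.1298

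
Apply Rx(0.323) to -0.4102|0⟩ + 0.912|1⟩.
(-0.4049 - 0.1466i)|0⟩ + (0.9001 + 0.06596i)|1⟩

Rx(0.323) = [[cos(θ/2), −i·sin(θ/2)], [−i·sin(θ/2), cos(θ/2)]]; θ = 0.323, cos(θ/2) ≈ 0.986987, sin(θ/2) ≈ 0.160799.
With a = amp(|0⟩) = -0.4102 and b = amp(|1⟩) = 0.912:
new amp(|0⟩) = (0.986987)·a + (-0.160799i)·b = (-0.4049 - 0.1466i)
new amp(|1⟩) = (-0.160799i)·a + (0.986987)·b = (0.9001 + 0.06596i)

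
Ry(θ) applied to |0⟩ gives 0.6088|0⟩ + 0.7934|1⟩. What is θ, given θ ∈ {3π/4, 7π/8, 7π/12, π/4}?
7π/12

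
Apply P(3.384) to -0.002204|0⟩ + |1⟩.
-0.002204|0⟩ + (-0.9708 - 0.24i)|1⟩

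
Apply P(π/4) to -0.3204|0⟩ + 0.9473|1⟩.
-0.3204|0⟩ + (0.6698 + 0.6698i)|1⟩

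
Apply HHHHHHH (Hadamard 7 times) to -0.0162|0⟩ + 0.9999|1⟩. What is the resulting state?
0.6956|0⟩ - 0.7185|1⟩

H² = I, so H^7 = H: a single Hadamard. With (a, b) = (-0.0162, 0.9999), H gives ((a + b)/√2, (a − b)/√2) = (0.6956, -0.7185).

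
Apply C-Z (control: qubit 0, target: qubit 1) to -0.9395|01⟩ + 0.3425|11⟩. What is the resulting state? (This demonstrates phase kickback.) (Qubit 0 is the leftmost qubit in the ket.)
-0.9395|01⟩ - 0.3425|11⟩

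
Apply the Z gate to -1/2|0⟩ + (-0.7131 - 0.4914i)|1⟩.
-1/2|0⟩ + (0.7131 + 0.4914i)|1⟩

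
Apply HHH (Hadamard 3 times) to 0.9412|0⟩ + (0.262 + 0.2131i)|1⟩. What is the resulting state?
(0.8508 + 0.1507i)|0⟩ + (0.4803 - 0.1507i)|1⟩

H² = I, so H^3 = H: a single Hadamard. With (a, b) = (0.9412, (0.262 + 0.2131i)), H gives ((a + b)/√2, (a − b)/√2) = ((0.8508 + 0.1507i), (0.4803 - 0.1507i)).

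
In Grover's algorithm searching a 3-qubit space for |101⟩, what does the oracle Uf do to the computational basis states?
Uf|x⟩ = -|x⟩ if x = 101, else |x⟩ (phase flip on target)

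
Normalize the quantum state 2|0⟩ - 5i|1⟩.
0.3714|0⟩ - 0.9285i|1⟩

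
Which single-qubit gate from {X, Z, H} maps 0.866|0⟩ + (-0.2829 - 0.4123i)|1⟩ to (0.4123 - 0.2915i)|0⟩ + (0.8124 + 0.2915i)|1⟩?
H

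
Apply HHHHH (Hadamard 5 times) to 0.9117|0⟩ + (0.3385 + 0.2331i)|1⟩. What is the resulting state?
(0.884 + 0.1648i)|0⟩ + (0.4053 - 0.1648i)|1⟩

H² = I, so H^5 = H: a single Hadamard. With (a, b) = (0.9117, (0.3385 + 0.2331i)), H gives ((a + b)/√2, (a − b)/√2) = ((0.884 + 0.1648i), (0.4053 - 0.1648i)).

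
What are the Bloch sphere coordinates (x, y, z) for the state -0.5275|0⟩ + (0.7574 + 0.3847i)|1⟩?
(-0.7991, -0.4059, -0.4434)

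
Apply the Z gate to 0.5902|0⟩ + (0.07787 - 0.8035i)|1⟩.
0.5902|0⟩ + (-0.07787 + 0.8035i)|1⟩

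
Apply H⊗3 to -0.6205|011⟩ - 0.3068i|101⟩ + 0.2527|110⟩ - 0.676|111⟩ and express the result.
(-0.369 - 0.1085i)|000⟩ + (0.5477 + 0.1085i)|001⟩ + (0.369 - 0.1085i)|010⟩ + (-0.5477 + 0.1085i)|011⟩ + (-0.06972 + 0.1085i)|100⟩ + (-0.109 - 0.1085i)|101⟩ + (0.06972 + 0.1085i)|110⟩ + (0.109 - 0.1085i)|111⟩

H⊗3 gives amp(|y⟩) = (1/2√2) Σ_x (−1)^(x·y) amp(|x⟩), where x·y is the number of positions in which both x and y have a 1.
|000⟩: (-0.6205 - 0.3068i + 0.2527 - 0.676)/(2√2) = (-0.369 - 0.1085i)
|001⟩: (0.6205 + 0.3068i + 0.2527 + 0.676)/(2√2) = (0.5477 + 0.1085i)
|010⟩: (0.6205 - 0.3068i - 0.2527 + 0.676)/(2√2) = (0.369 - 0.1085i)
|011⟩: (-0.6205 + 0.3068i - 0.2527 - 0.676)/(2√2) = (-0.5477 + 0.1085i)
|100⟩: (-0.6205 + 0.3068i - 0.2527 + 0.676)/(2√2) = (-0.06972 + 0.1085i)
|101⟩: (0.6205 - 0.3068i - 0.2527 - 0.676)/(2√2) = (-0.109 - 0.1085i)
|110⟩: (0.6205 + 0.3068i + 0.2527 - 0.676)/(2√2) = (0.06972 + 0.1085i)
|111⟩: (-0.6205 - 0.3068i + 0.2527 + 0.676)/(2√2) = (0.109 - 0.1085i)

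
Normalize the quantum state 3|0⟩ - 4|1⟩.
0.6|0⟩ - 0.8|1⟩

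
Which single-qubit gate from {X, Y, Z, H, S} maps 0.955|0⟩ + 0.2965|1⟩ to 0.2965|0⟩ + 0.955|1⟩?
X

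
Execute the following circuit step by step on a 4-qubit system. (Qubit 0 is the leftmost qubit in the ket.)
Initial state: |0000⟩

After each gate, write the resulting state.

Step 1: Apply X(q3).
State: |0001⟩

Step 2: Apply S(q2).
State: |0001⟩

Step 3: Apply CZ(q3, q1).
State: |0001⟩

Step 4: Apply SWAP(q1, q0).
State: |0001⟩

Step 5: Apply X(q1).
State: |0101⟩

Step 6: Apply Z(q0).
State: |0101⟩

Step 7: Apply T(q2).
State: |0101⟩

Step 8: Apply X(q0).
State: |1101⟩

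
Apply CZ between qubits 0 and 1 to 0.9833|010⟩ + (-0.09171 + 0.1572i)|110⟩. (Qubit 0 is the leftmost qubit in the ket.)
0.9833|010⟩ + (0.09171 - 0.1572i)|110⟩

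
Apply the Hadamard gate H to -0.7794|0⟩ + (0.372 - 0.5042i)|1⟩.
(-0.2881 - 0.3565i)|0⟩ + (-0.8142 + 0.3565i)|1⟩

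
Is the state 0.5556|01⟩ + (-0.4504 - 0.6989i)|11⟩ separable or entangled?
Separable

Writing the state as a|00⟩ + b|01⟩ + c|10⟩ + d|11⟩, it is a product state iff ad − bc = 0.
Here (a, b, c, d) = (0, 0.5556, 0, (-0.4504 - 0.6989i)): ad − bc = (0)(-0.4504 - 0.6989i) − (0.5556)(0) = 0, so the state is separable.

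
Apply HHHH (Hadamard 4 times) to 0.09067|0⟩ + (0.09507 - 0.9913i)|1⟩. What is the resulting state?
0.09067|0⟩ + (0.09507 - 0.9913i)|1⟩

H² = I, so an even number of Hadamards cancels: H^4 = I and the state is unchanged.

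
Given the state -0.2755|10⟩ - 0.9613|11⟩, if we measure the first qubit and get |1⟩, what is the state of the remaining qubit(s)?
-0.2755|0⟩ - 0.9613|1⟩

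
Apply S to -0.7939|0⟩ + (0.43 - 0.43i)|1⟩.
-0.7939|0⟩ + (0.43 + 0.43i)|1⟩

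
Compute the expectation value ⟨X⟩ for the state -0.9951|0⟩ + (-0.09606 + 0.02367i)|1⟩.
0.1912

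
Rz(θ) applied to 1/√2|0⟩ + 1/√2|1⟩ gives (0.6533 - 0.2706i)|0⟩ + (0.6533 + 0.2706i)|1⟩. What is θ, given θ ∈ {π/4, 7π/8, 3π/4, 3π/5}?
π/4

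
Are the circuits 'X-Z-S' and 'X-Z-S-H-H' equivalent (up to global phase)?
Yes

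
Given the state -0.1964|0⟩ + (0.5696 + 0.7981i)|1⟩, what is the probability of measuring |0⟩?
0.03857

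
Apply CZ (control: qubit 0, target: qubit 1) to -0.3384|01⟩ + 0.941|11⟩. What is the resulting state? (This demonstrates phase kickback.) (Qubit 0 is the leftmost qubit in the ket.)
-0.3384|01⟩ - 0.941|11⟩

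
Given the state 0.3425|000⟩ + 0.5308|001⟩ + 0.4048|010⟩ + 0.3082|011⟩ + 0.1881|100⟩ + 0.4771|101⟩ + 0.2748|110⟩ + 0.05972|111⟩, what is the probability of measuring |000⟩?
0.1173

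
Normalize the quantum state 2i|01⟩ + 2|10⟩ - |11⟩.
0.6667i|01⟩ + 0.6667|10⟩ - 0.3333|11⟩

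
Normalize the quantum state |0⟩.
|0⟩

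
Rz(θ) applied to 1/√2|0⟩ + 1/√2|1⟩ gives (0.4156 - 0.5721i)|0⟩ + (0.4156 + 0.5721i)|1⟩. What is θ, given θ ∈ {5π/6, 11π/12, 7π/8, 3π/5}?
3π/5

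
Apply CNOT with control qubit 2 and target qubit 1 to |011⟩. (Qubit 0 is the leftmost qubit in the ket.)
|001⟩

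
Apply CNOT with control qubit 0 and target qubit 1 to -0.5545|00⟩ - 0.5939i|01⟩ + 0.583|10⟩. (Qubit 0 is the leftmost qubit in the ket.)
-0.5545|00⟩ - 0.5939i|01⟩ + 0.583|11⟩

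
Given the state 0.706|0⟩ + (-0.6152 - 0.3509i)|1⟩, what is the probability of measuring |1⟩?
0.5016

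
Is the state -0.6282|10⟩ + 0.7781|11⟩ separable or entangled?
Separable

Writing the state as a|00⟩ + b|01⟩ + c|10⟩ + d|11⟩, it is a product state iff ad − bc = 0.
Here (a, b, c, d) = (0, 0, -0.6282, 0.7781): ad − bc = (0)(0.7781) − (0)(-0.6282) = 0, so the state is separable.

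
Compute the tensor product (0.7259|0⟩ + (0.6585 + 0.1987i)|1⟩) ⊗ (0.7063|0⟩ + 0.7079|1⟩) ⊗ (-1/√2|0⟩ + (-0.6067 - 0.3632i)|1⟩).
-0.3625|000⟩ + (-0.3111 - 0.1862i)|001⟩ - 0.3634|010⟩ + (-0.3118 - 0.1866i)|011⟩ + (-0.3289 - 0.09924i)|100⟩ + (-0.2312 - 0.2541i)|101⟩ + (-0.3296 - 0.09946i)|110⟩ + (-0.2317 - 0.2546i)|111⟩

amp(|b₁b₂…⟩) = product of the factor amplitudes for bits b₁, b₂, …; only kets whose every factor amplitude is nonzero survive.
|000⟩: (0.7259)(0.7063)(-1/√2) = -0.3625
|001⟩: (0.7259)(0.7063)(-0.6067 - 0.3632i) = (-0.3111 - 0.1862i)
|010⟩: (0.7259)(0.7079)(-1/√2) = -0.3634
|011⟩: (0.7259)(0.7079)(-0.6067 - 0.3632i) = (-0.3118 - 0.1866i)
|100⟩: (0.6585 + 0.1987i)(0.7063)(-1/√2) = (-0.3289 - 0.09924i)
|101⟩: (0.6585 + 0.1987i)(0.7063)(-0.6067 - 0.3632i) = (-0.2312 - 0.2541i)
|110⟩: (0.6585 + 0.1987i)(0.7079)(-1/√2) = (-0.3296 - 0.09946i)
|111⟩: (0.6585 + 0.1987i)(0.7079)(-0.6067 - 0.3632i) = (-0.2317 - 0.2546i)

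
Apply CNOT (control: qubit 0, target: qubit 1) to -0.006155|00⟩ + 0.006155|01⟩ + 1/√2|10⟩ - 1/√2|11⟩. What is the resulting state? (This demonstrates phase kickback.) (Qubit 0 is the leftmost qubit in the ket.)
-0.006155|00⟩ + 0.006155|01⟩ - 1/√2|10⟩ + 1/√2|11⟩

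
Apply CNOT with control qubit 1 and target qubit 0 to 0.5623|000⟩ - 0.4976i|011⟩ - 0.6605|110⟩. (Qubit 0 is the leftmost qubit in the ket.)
0.5623|000⟩ - 0.6605|010⟩ - 0.4976i|111⟩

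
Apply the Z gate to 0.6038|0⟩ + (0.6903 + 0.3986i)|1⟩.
0.6038|0⟩ + (-0.6903 - 0.3986i)|1⟩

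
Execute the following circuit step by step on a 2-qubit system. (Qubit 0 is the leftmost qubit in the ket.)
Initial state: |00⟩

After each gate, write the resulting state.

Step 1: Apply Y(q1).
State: i|01⟩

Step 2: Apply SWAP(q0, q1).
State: i|10⟩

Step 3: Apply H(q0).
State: (1/√2)i|00⟩ - (1/√2)i|10⟩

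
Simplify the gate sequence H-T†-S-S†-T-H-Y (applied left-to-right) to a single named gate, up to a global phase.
Y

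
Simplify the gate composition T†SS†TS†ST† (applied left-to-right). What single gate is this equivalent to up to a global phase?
T†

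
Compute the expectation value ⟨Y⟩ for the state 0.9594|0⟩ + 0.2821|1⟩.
0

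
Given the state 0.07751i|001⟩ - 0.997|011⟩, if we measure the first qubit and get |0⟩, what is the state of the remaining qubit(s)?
0.07751i|01⟩ - 0.997|11⟩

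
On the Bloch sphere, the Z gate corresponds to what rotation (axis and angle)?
Rotation by π around the z-axis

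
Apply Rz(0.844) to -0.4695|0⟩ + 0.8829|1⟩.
(-0.4283 + 0.1923i)|0⟩ + (0.8054 + 0.3616i)|1⟩

Rz(0.844) = [[e^(−iθ/2), 0], [0, e^(iθ/2)]] with e^(±iθ/2) = cos(θ/2) ± i·sin(θ/2); θ = 0.844, cos(θ/2) ≈ 0.912272, sin(θ/2) ≈ 0.409586.
With a = amp(|0⟩) = -0.4695 and b = amp(|1⟩) = 0.8829:
new amp(|0⟩) = (0.912272 - 0.409586i)·a = (-0.4283 + 0.1923i)
new amp(|1⟩) = (0.912272 + 0.409586i)·b = (0.8054 + 0.3616i)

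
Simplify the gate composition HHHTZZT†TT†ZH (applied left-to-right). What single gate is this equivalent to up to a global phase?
X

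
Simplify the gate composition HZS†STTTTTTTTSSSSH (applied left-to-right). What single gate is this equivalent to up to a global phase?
X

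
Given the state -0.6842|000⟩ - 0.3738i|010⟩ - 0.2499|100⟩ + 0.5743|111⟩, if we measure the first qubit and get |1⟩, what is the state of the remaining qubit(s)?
-0.399|00⟩ + 0.917|11⟩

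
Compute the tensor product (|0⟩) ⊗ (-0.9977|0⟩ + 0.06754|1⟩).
-0.9977|00⟩ + 0.06754|01⟩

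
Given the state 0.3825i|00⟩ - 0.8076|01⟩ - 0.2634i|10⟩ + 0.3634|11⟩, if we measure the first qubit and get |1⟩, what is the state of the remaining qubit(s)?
-0.5869i|0⟩ + 0.8097|1⟩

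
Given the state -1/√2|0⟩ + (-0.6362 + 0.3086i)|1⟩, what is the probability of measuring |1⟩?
0.5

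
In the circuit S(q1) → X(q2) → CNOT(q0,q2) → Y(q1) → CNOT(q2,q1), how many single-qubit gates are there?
3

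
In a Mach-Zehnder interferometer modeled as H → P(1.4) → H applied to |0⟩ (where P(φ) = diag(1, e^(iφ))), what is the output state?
(0.585 + 0.4927i)|0⟩ + (0.415 - 0.4927i)|1⟩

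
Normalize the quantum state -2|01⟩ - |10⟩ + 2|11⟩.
-0.6667|01⟩ - 0.3333|10⟩ + 0.6667|11⟩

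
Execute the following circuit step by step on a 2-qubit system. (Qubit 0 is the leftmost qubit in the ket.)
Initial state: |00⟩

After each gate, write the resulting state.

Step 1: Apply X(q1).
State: |01⟩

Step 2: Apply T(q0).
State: |01⟩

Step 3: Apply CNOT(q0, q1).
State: |01⟩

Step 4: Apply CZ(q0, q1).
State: |01⟩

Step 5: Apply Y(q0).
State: i|11⟩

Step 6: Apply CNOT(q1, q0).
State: i|01⟩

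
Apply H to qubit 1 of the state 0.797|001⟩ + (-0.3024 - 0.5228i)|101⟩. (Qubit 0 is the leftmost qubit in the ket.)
0.5636|001⟩ + 0.5636|011⟩ + (-0.2138 - 0.3697i)|101⟩ + (-0.2138 - 0.3697i)|111⟩

H on qubit 1 mixes each pair of kets that differ only in qubit 1: amplitudes (a, b) of (|…0…⟩, |…1…⟩) become ((a + b)/√2, (a − b)/√2). Kets absent from the input have amplitude 0.
(|001⟩, |011⟩): (a, b) = (0.797, 0) → (0.5636, 0.5636)
(|101⟩, |111⟩): (a, b) = ((-0.3024 - 0.5228i), 0) → ((-0.2138 - 0.3697i), (-0.2138 - 0.3697i))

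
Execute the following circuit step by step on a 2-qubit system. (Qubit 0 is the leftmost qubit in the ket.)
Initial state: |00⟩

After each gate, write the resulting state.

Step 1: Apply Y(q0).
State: i|10⟩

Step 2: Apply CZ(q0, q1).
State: i|10⟩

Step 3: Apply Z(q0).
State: -i|10⟩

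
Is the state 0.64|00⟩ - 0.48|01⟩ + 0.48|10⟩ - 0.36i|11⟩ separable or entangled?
Entangled

Writing the state as a|00⟩ + b|01⟩ + c|10⟩ + d|11⟩, it is a product state iff ad − bc = 0.
Here (a, b, c, d) = (0.64, -0.48, 0.48, -0.36i): ad − bc = (0.64)(-0.36i) − (-0.48)(0.48) = (0.2304 - 0.2304i) ≠ 0, so the state is entangled.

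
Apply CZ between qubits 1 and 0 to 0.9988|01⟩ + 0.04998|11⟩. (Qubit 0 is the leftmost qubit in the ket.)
0.9988|01⟩ - 0.04998|11⟩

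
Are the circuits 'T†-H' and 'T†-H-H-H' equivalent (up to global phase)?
Yes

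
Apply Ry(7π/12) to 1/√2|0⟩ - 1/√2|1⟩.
0.9914|0⟩ + 0.1305|1⟩

Ry(7π/12) = [[cos(θ/2), −sin(θ/2)], [sin(θ/2), cos(θ/2)]]; θ = 7π/12, cos(θ/2) ≈ 0.608761, sin(θ/2) ≈ 0.793353.
With a = amp(|0⟩) = 1/√2 and b = amp(|1⟩) = -1/√2:
new amp(|0⟩) = (0.608761)·a + (-0.793353)·b = 0.9914
new amp(|1⟩) = (0.793353)·a + (0.608761)·b = 0.1305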